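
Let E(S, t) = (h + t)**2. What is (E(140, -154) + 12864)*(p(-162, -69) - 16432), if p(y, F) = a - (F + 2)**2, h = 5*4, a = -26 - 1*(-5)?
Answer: -645432440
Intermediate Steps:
a = -21 (a = -26 + 5 = -21)
h = 20
E(S, t) = (20 + t)**2
p(y, F) = -21 - (2 + F)**2 (p(y, F) = -21 - (F + 2)**2 = -21 - (2 + F)**2)
(E(140, -154) + 12864)*(p(-162, -69) - 16432) = ((20 - 154)**2 + 12864)*((-21 - (2 - 69)**2) - 16432) = ((-134)**2 + 12864)*((-21 - 1*(-67)**2) - 16432) = (17956 + 12864)*((-21 - 1*4489) - 16432) = 30820*((-21 - 4489) - 16432) = 30820*(-4510 - 16432) = 30820*(-20942) = -645432440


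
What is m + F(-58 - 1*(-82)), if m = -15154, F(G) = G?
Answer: -15130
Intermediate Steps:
m + F(-58 - 1*(-82)) = -15154 + (-58 - 1*(-82)) = -15154 + (-58 + 82) = -15154 + 24 = -15130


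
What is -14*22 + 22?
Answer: -286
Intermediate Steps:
-14*22 + 22 = -308 + 22 = -286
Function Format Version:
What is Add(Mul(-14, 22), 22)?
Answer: -286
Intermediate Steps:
Add(Mul(-14, 22), 22) = Add(-308, 22) = -286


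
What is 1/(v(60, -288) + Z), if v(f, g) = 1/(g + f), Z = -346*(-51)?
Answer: 228/4023287 ≈ 5.6670e-5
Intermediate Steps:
Z = 17646
v(f, g) = 1/(f + g)
1/(v(60, -288) + Z) = 1/(1/(60 - 288) + 17646) = 1/(1/(-228) + 17646) = 1/(-1/228 + 17646) = 1/(4023287/228) = 228/4023287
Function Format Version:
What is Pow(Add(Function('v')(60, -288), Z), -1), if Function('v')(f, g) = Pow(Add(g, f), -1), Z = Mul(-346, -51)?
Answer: Rational(228, 4023287) ≈ 5.6670e-5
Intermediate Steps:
Z = 17646
Function('v')(f, g) = Pow(Add(f, g), -1)
Pow(Add(Function('v')(60, -288), Z), -1) = Pow(Add(Pow(Add(60, -288), -1), 17646), -1) = Pow(Add(Pow(-228, -1), 17646), -1) = Pow(Add(Rational(-1, 228), 17646), -1) = Pow(Rational(4023287, 228), -1) = Rational(228, 4023287)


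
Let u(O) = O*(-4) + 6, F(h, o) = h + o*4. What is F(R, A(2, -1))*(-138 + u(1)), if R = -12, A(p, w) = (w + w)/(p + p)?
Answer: 1904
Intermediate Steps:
A(p, w) = w/p (A(p, w) = (2*w)/((2*p)) = (2*w)*(1/(2*p)) = w/p)
F(h, o) = h + 4*o
u(O) = 6 - 4*O (u(O) = -4*O + 6 = 6 - 4*O)
F(R, A(2, -1))*(-138 + u(1)) = (-12 + 4*(-1/2))*(-138 + (6 - 4*1)) = (-12 + 4*(-1*½))*(-138 + (6 - 4)) = (-12 + 4*(-½))*(-138 + 2) = (-12 - 2)*(-136) = -14*(-136) = 1904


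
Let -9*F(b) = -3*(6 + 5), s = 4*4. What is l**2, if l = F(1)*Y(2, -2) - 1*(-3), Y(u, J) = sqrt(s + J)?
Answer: 1775/9 + 22*sqrt(14) ≈ 279.54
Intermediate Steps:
s = 16
Y(u, J) = sqrt(16 + J)
F(b) = 11/3 (F(b) = -(-1)*(6 + 5)/3 = -(-1)*11/3 = -1/9*(-33) = 11/3)
l = 3 + 11*sqrt(14)/3 (l = 11*sqrt(16 - 2)/3 - 1*(-3) = 11*sqrt(14)/3 + 3 = 3 + 11*sqrt(14)/3 ≈ 16.719)
l**2 = (3 + 11*sqrt(14)/3)**2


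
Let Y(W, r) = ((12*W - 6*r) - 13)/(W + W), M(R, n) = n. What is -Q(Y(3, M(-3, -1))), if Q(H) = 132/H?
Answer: -792/29 ≈ -27.310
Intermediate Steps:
Y(W, r) = (-13 - 6*r + 12*W)/(2*W) (Y(W, r) = ((-6*r + 12*W) - 13)/((2*W)) = (-13 - 6*r + 12*W)*(1/(2*W)) = (-13 - 6*r + 12*W)/(2*W))
-Q(Y(3, M(-3, -1))) = -132/((½)*(-13 - 6*(-1) + 12*3)/3) = -132/((½)*(⅓)*(-13 + 6 + 36)) = -132/((½)*(⅓)*29) = -132/29/6 = -132*6/29 = -1*792/29 = -792/29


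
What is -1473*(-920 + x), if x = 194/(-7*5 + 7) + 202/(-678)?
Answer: 2160702947/1582 ≈ 1.3658e+6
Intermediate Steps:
x = -34297/4746 (x = 194/(-35 + 7) + 202*(-1/678) = 194/(-28) - 101/339 = 194*(-1/28) - 101/339 = -97/14 - 101/339 = -34297/4746 ≈ -7.2265)
-1473*(-920 + x) = -1473*(-920 - 34297/4746) = -1473*(-4400617/4746) = 2160702947/1582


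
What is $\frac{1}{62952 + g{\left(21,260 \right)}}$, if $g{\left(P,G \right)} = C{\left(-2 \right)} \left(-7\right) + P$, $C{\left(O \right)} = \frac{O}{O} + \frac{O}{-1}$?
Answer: $\frac{1}{62952} \approx 1.5885 \cdot 10^{-5}$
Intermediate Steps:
$C{\left(O \right)} = 1 - O$ ($C{\left(O \right)} = 1 + O \left(-1\right) = 1 - O$)
$g{\left(P,G \right)} = -21 + P$ ($g{\left(P,G \right)} = \left(1 - -2\right) \left(-7\right) + P = \left(1 + 2\right) \left(-7\right) + P = 3 \left(-7\right) + P = -21 + P$)
$\frac{1}{62952 + g{\left(21,260 \right)}} = \frac{1}{62952 + \left(-21 + 21\right)} = \frac{1}{62952 + 0} = \frac{1}{62952}$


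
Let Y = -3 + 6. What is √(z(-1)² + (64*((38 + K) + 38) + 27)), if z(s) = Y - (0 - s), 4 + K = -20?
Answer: √3359 ≈ 57.957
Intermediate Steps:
K = -24 (K = -4 - 20 = -24)
Y = 3
z(s) = 3 + s (z(s) = 3 - (0 - s) = 3 - (-1)*s = 3 + s)
√(z(-1)² + (64*((38 + K) + 38) + 27)) = √((3 - 1)² + (64*((38 - 24) + 38) + 27)) = √(2² + (64*(14 + 38) + 27)) = √(4 + (64*52 + 27)) = √(4 + (3328 + 27)) = √(4 + 3355) = √3359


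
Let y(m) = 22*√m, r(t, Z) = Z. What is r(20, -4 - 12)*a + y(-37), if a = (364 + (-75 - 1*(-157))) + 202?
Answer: -10368 + 22*I*√37 ≈ -10368.0 + 133.82*I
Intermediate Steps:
a = 648 (a = (364 + (-75 + 157)) + 202 = (364 + 82) + 202 = 446 + 202 = 648)
r(20, -4 - 12)*a + y(-37) = (-4 - 12)*648 + 22*√(-37) = -16*648 + 22*(I*√37) = -10368 + 22*I*√37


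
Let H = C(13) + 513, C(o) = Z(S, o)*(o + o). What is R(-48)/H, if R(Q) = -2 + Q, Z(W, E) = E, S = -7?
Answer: -50/851 ≈ -0.058754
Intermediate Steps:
C(o) = 2*o² (C(o) = o*(o + o) = o*(2*o) = 2*o²)
H = 851 (H = 2*13² + 513 = 2*169 + 513 = 338 + 513 = 851)
R(-48)/H = (-2 - 48)/851 = -50*1/851 = -50/851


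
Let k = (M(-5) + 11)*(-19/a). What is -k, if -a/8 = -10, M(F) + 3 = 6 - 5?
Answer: 171/80 ≈ 2.1375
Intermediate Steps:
M(F) = -2 (M(F) = -3 + (6 - 5) = -3 + 1 = -2)
a = 80 (a = -8*(-10) = 80)
k = -171/80 (k = (-2 + 11)*(-19/80) = 9*(-19*1/80) = 9*(-19/80) = -171/80 ≈ -2.1375)
-k = -1*(-171/80) = 171/80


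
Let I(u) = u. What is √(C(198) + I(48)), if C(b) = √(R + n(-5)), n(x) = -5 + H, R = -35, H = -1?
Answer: √(48 + I*√41) ≈ 6.9435 + 0.46109*I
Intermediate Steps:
n(x) = -6 (n(x) = -5 - 1 = -6)
C(b) = I*√41 (C(b) = √(-35 - 6) = √(-41) = I*√41)
√(C(198) + I(48)) = √(I*√41 + 48) = √(48 + I*√41)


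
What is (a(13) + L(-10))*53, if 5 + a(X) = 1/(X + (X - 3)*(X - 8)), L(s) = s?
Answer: -50032/63 ≈ -794.16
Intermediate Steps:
a(X) = -5 + 1/(X + (-8 + X)*(-3 + X)) (a(X) = -5 + 1/(X + (X - 3)*(X - 8)) = -5 + 1/(X + (-3 + X)*(-8 + X)) = -5 + 1/(X + (-8 + X)*(-3 + X)))
(a(13) + L(-10))*53 = ((-119 - 5*13² + 50*13)/(24 + 13² - 10*13) - 10)*53 = ((-119 - 5*169 + 650)/(24 + 169 - 130) - 10)*53 = ((-119 - 845 + 650)/63 - 10)*53 = ((1/63)*(-314) - 10)*53 = (-314/63 - 10)*53 = -944/63*53 = -50032/63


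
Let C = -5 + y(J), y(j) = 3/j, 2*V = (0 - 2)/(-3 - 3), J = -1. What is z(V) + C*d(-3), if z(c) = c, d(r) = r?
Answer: 145/6 ≈ 24.167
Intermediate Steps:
V = ⅙ (V = ((0 - 2)/(-3 - 3))/2 = (-2/(-6))/2 = (-2*(-⅙))/2 = (½)*(⅓) = ⅙ ≈ 0.16667)
C = -8 (C = -5 + 3/(-1) = -5 + 3*(-1) = -5 - 3 = -8)
z(V) + C*d(-3) = ⅙ - 8*(-3) = ⅙ + 24 = 145/6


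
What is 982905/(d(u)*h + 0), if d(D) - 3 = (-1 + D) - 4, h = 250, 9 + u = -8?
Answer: -196581/950 ≈ -206.93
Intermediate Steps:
u = -17 (u = -9 - 8 = -17)
d(D) = -2 + D (d(D) = 3 + ((-1 + D) - 4) = 3 + (-5 + D) = -2 + D)
982905/(d(u)*h + 0) = 982905/((-2 - 17)*250 + 0) = 982905/(-19*250 + 0) = 982905/(-4750 + 0) = 982905/(-4750) = 982905*(-1/4750) = -196581/950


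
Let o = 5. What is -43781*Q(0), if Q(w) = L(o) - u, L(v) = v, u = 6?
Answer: 43781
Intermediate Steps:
Q(w) = -1 (Q(w) = 5 - 1*6 = 5 - 6 = -1)
-43781*Q(0) = -43781*(-1) = 43781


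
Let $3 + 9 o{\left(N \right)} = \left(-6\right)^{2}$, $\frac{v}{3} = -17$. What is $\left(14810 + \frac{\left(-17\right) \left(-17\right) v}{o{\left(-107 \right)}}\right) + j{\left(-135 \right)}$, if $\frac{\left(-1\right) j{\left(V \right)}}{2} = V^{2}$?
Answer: $- \frac{282257}{11} \approx -25660.0$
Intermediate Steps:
$v = -51$ ($v = 3 \left(-17\right) = -51$)
$o{\left(N \right)} = \frac{11}{3}$ ($o{\left(N \right)} = - \frac{1}{3} + \frac{\left(-6\right)^{2}}{9} = - \frac{1}{3} + \frac{1}{9} \cdot 36 = - \frac{1}{3} + 4 = \frac{11}{3}$)
$j{\left(V \right)} = - 2 V^{2}$
$\left(14810 + \frac{\left(-17\right) \left(-17\right) v}{o{\left(-107 \right)}}\right) + j{\left(-135 \right)} = \left(14810 + \frac{\left(-17\right) \left(-17\right) \left(-51\right)}{\frac{11}{3}}\right) - 2 \left(-135\right)^{2} = \left(14810 + 289 \left(-51\right) \frac{3}{11}\right) - 36450 = \left(14810 - \frac{44217}{11}\right) - 36450 = \frac{118693}{11} - 36450 = - \frac{282257}{11}$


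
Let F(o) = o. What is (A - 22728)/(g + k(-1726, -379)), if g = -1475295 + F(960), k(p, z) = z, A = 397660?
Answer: -187466/737357 ≈ -0.25424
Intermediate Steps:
g = -1474335 (g = -1475295 + 960 = -1474335)
(A - 22728)/(g + k(-1726, -379)) = (397660 - 22728)/(-1474335 - 379) = 374932/(-1474714) = 374932*(-1/1474714) = -187466/737357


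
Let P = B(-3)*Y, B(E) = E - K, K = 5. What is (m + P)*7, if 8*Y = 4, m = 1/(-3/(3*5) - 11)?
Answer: -229/8 ≈ -28.625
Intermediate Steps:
B(E) = -5 + E (B(E) = E - 1*5 = E - 5 = -5 + E)
m = -5/56 (m = 1/(-3/15 - 11) = 1/(-3*1/15 - 11) = 1/(-⅕ - 11) = 1/(-56/5) = -5/56 ≈ -0.089286)
Y = ½ (Y = (⅛)*4 = ½ ≈ 0.50000)
P = -4 (P = (-5 - 3)*(½) = -8*½ = -4)
(m + P)*7 = (-5/56 - 4)*7 = -229/56*7 = -229/8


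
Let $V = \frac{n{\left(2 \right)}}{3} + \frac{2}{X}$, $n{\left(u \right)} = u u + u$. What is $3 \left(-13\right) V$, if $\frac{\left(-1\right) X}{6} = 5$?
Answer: $- \frac{377}{5} \approx -75.4$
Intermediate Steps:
$n{\left(u \right)} = u + u^{2}$ ($n{\left(u \right)} = u^{2} + u = u + u^{2}$)
$X = -30$ ($X = \left(-6\right) 5 = -30$)
$V = \frac{29}{15}$ ($V = \frac{2 \left(1 + 2\right)}{3} + \frac{2}{-30} = 2 \cdot 3 \cdot \frac{1}{3} + 2 \left(- \frac{1}{30}\right) = 6 \cdot \frac{1}{3} - \frac{1}{15} = 2 - \frac{1}{15} = \frac{29}{15} \approx 1.9333$)
$3 \left(-13\right) V = 3 \left(-13\right) \frac{29}{15} = \left(-39\right) \frac{29}{15} = - \frac{377}{5}$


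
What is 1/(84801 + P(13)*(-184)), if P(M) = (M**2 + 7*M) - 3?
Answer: 1/37513 ≈ 2.6657e-5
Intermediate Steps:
P(M) = -3 + M**2 + 7*M
1/(84801 + P(13)*(-184)) = 1/(84801 + (-3 + 13**2 + 7*13)*(-184)) = 1/(84801 + (-3 + 169 + 91)*(-184)) = 1/(84801 + 257*(-184)) = 1/(84801 - 47288) = 1/37513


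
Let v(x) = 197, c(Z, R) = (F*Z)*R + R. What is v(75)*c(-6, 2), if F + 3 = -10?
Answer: 31126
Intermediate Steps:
F = -13 (F = -3 - 10 = -13)
c(Z, R) = R - 13*R*Z (c(Z, R) = (-13*Z)*R + R = -13*R*Z + R = R - 13*R*Z)
v(75)*c(-6, 2) = 197*(2*(1 - 13*(-6))) = 197*(2*(1 + 78)) = 197*(2*79) = 197*158 = 31126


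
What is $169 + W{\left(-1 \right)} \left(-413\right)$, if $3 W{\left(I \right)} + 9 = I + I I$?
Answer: $1408$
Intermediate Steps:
$W{\left(I \right)} = -3 + \frac{I}{3} + \frac{I^{2}}{3}$ ($W{\left(I \right)} = -3 + \frac{I + I I}{3} = -3 + \frac{I + I^{2}}{3} = -3 + \left(\frac{I}{3} + \frac{I^{2}}{3}\right) = -3 + \frac{I}{3} + \frac{I^{2}}{3}$)
$169 + W{\left(-1 \right)} \left(-413\right) = 169 + \left(-3 + \frac{1}{3} \left(-1\right) + \frac{\left(-1\right)^{2}}{3}\right) \left(-413\right) = 169 + \left(-3 - \frac{1}{3} + \frac{1}{3} \cdot 1\right) \left(-413\right) = 169 + \left(-3 - \frac{1}{3} + \frac{1}{3}\right) \left(-413\right) = 169 - -1239 = 169 + 1239 = 1408$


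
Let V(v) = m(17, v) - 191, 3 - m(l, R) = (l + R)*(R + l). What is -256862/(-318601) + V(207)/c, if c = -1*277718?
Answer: 43690610840/44240616259 ≈ 0.98757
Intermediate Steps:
m(l, R) = 3 - (R + l)² (m(l, R) = 3 - (l + R)*(R + l) = 3 - (R + l)*(R + l) = 3 - (R + l)²)
c = -277718
V(v) = -188 - (17 + v)² (V(v) = (3 - (v + 17)²) - 191 = (3 - (17 + v)²) - 191 = -188 - (17 + v)²)
-256862/(-318601) + V(207)/c = -256862/(-318601) + (-188 - (17 + 207)²)/(-277718) = -256862*(-1/318601) + (-188 - 1*224²)*(-1/277718) = 256862/318601 + (-188 - 1*50176)*(-1/277718) = 256862/318601 + (-188 - 50176)*(-1/277718) = 256862/318601 - 50364*(-1/277718) = 256862/318601 + 25182/138859 = 43690610840/44240616259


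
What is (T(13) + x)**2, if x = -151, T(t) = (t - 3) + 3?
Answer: 19044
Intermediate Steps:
T(t) = t (T(t) = (-3 + t) + 3 = t)
(T(13) + x)**2 = (13 - 151)**2 = (-138)**2 = 19044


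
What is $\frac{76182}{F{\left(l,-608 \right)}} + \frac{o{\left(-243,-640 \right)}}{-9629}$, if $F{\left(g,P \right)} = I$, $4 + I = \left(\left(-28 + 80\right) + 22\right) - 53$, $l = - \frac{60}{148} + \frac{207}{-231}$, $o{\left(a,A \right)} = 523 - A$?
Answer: $\frac{733536707}{163693} \approx 4481.2$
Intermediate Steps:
$l = - \frac{3708}{2849}$ ($l = \left(-60\right) \frac{1}{148} + 207 \left(- \frac{1}{231}\right) = - \frac{15}{37} - \frac{69}{77} = - \frac{3708}{2849} \approx -1.3015$)
$I = 17$ ($I = -4 + \left(\left(\left(-28 + 80\right) + 22\right) - 53\right) = -4 + \left(\left(52 + 22\right) - 53\right) = -4 + \left(74 - 53\right) = -4 + 21 = 17$)
$F{\left(g,P \right)} = 17$
$\frac{76182}{F{\left(l,-608 \right)}} + \frac{o{\left(-243,-640 \right)}}{-9629} = \frac{76182}{17} + \frac{523 - -640}{-9629} = 76182 \cdot \frac{1}{17} + \left(523 + 640\right) \left(- \frac{1}{9629}\right) = \frac{76182}{17} + 1163 \left(- \frac{1}{9629}\right) = \frac{76182}{17} - \frac{1163}{9629} = \frac{733536707}{163693}$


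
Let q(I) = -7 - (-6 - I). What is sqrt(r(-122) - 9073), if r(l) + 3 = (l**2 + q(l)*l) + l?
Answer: 2*sqrt(5173) ≈ 143.85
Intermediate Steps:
q(I) = -1 + I (q(I) = -7 + (6 + I) = -1 + I)
r(l) = -3 + l + l**2 + l*(-1 + l) (r(l) = -3 + ((l**2 + (-1 + l)*l) + l) = -3 + ((l**2 + l*(-1 + l)) + l) = -3 + (l + l**2 + l*(-1 + l)) = -3 + l + l**2 + l*(-1 + l))
sqrt(r(-122) - 9073) = sqrt((-3 + 2*(-122)**2) - 9073) = sqrt((-3 + 2*14884) - 9073) = sqrt((-3 + 29768) - 9073) = sqrt(29765 - 9073) = sqrt(20692) = 2*sqrt(5173)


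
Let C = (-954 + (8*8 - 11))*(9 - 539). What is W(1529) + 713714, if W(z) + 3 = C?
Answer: 1191241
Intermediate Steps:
C = 477530 (C = (-954 + (64 - 11))*(-530) = (-954 + 53)*(-530) = -901*(-530) = 477530)
W(z) = 477527 (W(z) = -3 + 477530 = 477527)
W(1529) + 713714 = 477527 + 713714 = 1191241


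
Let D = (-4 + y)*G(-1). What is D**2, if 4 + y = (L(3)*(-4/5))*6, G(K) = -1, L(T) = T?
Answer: 12544/25 ≈ 501.76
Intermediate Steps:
y = -92/5 (y = -4 + (3*(-4/5))*6 = -4 - 12/5*6 = -4 - 72/5 = -92/5 ≈ -18.400)
D = 112/5 (D = (-4 - 92/5)*(-1) = -112/5*(-1) = 112/5 ≈ 22.400)
D**2 = (112/5)**2 = 12544/25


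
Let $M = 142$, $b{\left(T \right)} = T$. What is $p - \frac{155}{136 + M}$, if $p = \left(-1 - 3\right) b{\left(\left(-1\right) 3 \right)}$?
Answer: $\frac{3181}{278} \approx 11.442$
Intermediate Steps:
$p = 12$ ($p = \left(-1 - 3\right) \left(\left(-1\right) 3\right) = \left(-4\right) \left(-3\right) = 12$)
$p - \frac{155}{136 + M} = 12 - \frac{155}{136 + 142} = 12 - \frac{155}{278} = \frac{3181}{278}$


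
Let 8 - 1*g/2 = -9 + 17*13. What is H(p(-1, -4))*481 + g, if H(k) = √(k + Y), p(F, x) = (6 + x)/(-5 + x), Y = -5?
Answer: -408 + 481*I*√47/3 ≈ -408.0 + 1099.2*I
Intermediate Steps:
p(F, x) = (6 + x)/(-5 + x)
H(k) = √(-5 + k) (H(k) = √(k - 5) = √(-5 + k))
g = -408 (g = 16 - 2*(-9 + 17*13) = 16 - 2*(-9 + 221) = 16 - 2*212 = 16 - 424 = -408)
H(p(-1, -4))*481 + g = √(-5 + (6 - 4)/(-5 - 4))*481 - 408 = √(-5 + 2/(-9))*481 - 408 = √(-5 - ⅑*2)*481 - 408 = √(-5 - 2/9)*481 - 408 = √(-47/9)*481 - 408 = (I*√47/3)*481 - 408 = 481*I*√47/3 - 408 = -408 + 481*I*√47/3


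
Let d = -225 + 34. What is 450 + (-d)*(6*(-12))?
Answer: -13302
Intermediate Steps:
d = -191
450 + (-d)*(6*(-12)) = 450 + (-1*(-191))*(6*(-12)) = 450 + 191*(-72) = 450 - 13752 = -13302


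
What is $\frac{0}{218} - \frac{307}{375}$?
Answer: $- \frac{307}{375} \approx -0.81867$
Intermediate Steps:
$\frac{0}{218} - \frac{307}{375} = 0 \cdot \frac{1}{218} - \frac{307}{375} = 0 - \frac{307}{375} = - \frac{307}{375}$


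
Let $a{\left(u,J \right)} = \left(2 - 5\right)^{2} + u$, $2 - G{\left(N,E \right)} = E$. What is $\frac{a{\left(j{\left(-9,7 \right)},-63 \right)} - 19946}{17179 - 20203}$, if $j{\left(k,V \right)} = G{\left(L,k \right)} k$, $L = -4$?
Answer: $\frac{5009}{756} \approx 6.6257$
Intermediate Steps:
$G{\left(N,E \right)} = 2 - E$
$j{\left(k,V \right)} = k \left(2 - k\right)$ ($j{\left(k,V \right)} = \left(2 - k\right) k = k \left(2 - k\right)$)
$a{\left(u,J \right)} = 9 + u$ ($a{\left(u,J \right)} = \left(-3\right)^{2} + u = 9 + u$)
$\frac{a{\left(j{\left(-9,7 \right)},-63 \right)} - 19946}{17179 - 20203} = \frac{\left(9 - 9 \left(2 - -9\right)\right) - 19946}{17179 - 20203} = \frac{\left(9 - 9 \left(2 + 9\right)\right) - 19946}{-3024} = \left(\left(9 - 99\right) - 19946\right) \left(- \frac{1}{3024}\right) = \left(-90 - 19946\right) \left(- \frac{1}{3024}\right) = \left(-20036\right) \left(- \frac{1}{3024}\right) = \frac{5009}{756}$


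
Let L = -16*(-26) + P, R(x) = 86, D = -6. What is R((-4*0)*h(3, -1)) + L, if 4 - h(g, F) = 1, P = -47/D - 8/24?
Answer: 1019/2 ≈ 509.50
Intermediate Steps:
P = 15/2 (P = -47/(-6) - 8/24 = -47*(-⅙) - 8*1/24 = 47/6 - ⅓ = 15/2 ≈ 7.5000)
h(g, F) = 3 (h(g, F) = 4 - 1*1 = 4 - 1 = 3)
L = 847/2 (L = -16*(-26) + 15/2 = 416 + 15/2 = 847/2 ≈ 423.50)
R((-4*0)*h(3, -1)) + L = 86 + 847/2 = 1019/2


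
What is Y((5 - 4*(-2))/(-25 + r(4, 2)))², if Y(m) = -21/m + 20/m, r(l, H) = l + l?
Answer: 289/169 ≈ 1.7101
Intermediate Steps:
r(l, H) = 2*l
Y(m) = -1/m
Y((5 - 4*(-2))/(-25 + r(4, 2)))² = (-1/((5 - 4*(-2))/(-25 + 2*4)))² = (-1/((5 + 8)/(-25 + 8)))² = (-1/(13/(-17)))² = (-1/(13*(-1/17)))² = (-1/(-13/17))² = (-1*(-17/13))² = (17/13)² = 289/169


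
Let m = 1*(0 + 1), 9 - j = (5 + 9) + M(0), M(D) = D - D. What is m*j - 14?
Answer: -19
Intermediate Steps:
M(D) = 0
j = -5 (j = 9 - ((5 + 9) + 0) = 9 - (14 + 0) = 9 - 1*14 = 9 - 14 = -5)
m = 1 (m = 1*1 = 1)
m*j - 14 = 1*(-5) - 14 = -5 - 14 = -19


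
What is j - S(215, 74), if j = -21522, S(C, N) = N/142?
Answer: -1528099/71 ≈ -21523.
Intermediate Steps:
S(C, N) = N/142 (S(C, N) = N*(1/142) = N/142)
j - S(215, 74) = -21522 - 74/142 = -21522 - 1*37/71 = -21522 - 37/71 = -1528099/71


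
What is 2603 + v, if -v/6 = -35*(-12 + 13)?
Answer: 2813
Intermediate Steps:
v = 210 (v = -(-210)*(-12 + 13) = -(-210) = -6*(-35) = 210)
2603 + v = 2603 + 210 = 2813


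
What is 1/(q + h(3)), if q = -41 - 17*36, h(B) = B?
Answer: -1/650 ≈ -0.0015385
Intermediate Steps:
q = -653 (q = -41 - 612 = -653)
1/(q + h(3)) = 1/(-653 + 3) = 1/(-650) = -1/650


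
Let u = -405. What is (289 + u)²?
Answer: 13456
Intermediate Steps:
(289 + u)² = (289 - 405)² = (-116)² = 13456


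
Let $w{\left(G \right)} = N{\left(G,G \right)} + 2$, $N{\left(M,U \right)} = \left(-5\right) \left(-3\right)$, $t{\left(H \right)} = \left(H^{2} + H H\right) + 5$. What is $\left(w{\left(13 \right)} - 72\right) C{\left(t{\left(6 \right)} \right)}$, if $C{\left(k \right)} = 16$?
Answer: $-880$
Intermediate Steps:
$t{\left(H \right)} = 5 + 2 H^{2}$ ($t{\left(H \right)} = \left(H^{2} + H^{2}\right) + 5 = 2 H^{2} + 5 = 5 + 2 H^{2}$)
$N{\left(M,U \right)} = 15$
$w{\left(G \right)} = 17$ ($w{\left(G \right)} = 15 + 2 = 17$)
$\left(w{\left(13 \right)} - 72\right) C{\left(t{\left(6 \right)} \right)} = \left(17 - 72\right) 16 = \left(-55\right) 16 = -880$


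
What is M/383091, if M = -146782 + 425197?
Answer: 92805/127697 ≈ 0.72676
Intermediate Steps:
M = 278415
M/383091 = 278415/383091 = 278415*(1/383091) = 92805/127697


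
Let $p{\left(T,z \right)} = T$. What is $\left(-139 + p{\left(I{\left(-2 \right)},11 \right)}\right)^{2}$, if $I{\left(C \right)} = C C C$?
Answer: $21609$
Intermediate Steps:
$I{\left(C \right)} = C^{3}$ ($I{\left(C \right)} = C^{2} C = C^{3}$)
$\left(-139 + p{\left(I{\left(-2 \right)},11 \right)}\right)^{2} = \left(-139 + \left(-2\right)^{3}\right)^{2} = \left(-139 - 8\right)^{2} = \left(-147\right)^{2} = 21609$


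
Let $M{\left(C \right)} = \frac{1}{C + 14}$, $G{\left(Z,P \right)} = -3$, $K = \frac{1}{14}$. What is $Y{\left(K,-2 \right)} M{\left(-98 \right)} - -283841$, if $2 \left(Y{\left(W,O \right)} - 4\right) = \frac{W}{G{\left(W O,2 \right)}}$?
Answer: $\frac{2002781761}{7056} \approx 2.8384 \cdot 10^{5}$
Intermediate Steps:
$K = \frac{1}{14} \approx 0.071429$
$M{\left(C \right)} = \frac{1}{14 + C}$
$Y{\left(W,O \right)} = 4 - \frac{W}{6}$ ($Y{\left(W,O \right)} = 4 + \frac{W \frac{1}{-3}}{2} = 4 + \frac{W \left(- \frac{1}{3}\right)}{2} = 4 + \frac{\left(- \frac{1}{3}\right) W}{2} = 4 - \frac{W}{6}$)
$Y{\left(K,-2 \right)} M{\left(-98 \right)} - -283841 = \frac{4 - \frac{1}{84}}{14 - 98} - -283841 = \frac{4 - \frac{1}{84}}{-84} + 283841 = \frac{335}{84} \left(- \frac{1}{84}\right) + 283841 = - \frac{335}{7056} + 283841 = \frac{2002781761}{7056}$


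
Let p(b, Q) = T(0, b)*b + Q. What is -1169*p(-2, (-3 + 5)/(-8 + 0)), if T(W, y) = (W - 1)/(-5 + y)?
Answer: 2505/4 ≈ 626.25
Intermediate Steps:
T(W, y) = (-1 + W)/(-5 + y)
p(b, Q) = Q - b/(-5 + b) (p(b, Q) = ((-1 + 0)/(-5 + b))*b + Q = (-1/(-5 + b))*b + Q = -b/(-5 + b) + Q = Q - b/(-5 + b))
-1169*p(-2, (-3 + 5)/(-8 + 0)) = -1169*(-1*(-2) + ((-3 + 5)/(-8 + 0))*(-5 - 2))/(-5 - 2) = -1169*(2 + (2/(-8))*(-7))/(-7) = -(-167)*(2 + (2*(-⅛))*(-7)) = -(-167)*(2 - ¼*(-7)) = -(-167)*(2 + 7/4) = -(-167)*15/4 = -1169*(-15/28) = 2505/4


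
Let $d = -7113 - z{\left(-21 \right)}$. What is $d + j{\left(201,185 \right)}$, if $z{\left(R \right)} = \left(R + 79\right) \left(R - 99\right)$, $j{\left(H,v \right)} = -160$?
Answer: $-313$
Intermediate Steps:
$z{\left(R \right)} = \left(-99 + R\right) \left(79 + R\right)$ ($z{\left(R \right)} = \left(79 + R\right) \left(-99 + R\right) = \left(-99 + R\right) \left(79 + R\right)$)
$d = -153$ ($d = -7113 - \left(-7821 + \left(-21\right)^{2} - -420\right) = -7113 - \left(-7821 + 441 + 420\right) = -7113 - -6960 = -7113 + 6960 = -153$)
$d + j{\left(201,185 \right)} = -153 - 160 = -313$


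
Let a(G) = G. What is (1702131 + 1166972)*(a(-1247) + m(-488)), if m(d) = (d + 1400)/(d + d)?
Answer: -218407596772/61 ≈ -3.5805e+9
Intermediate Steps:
m(d) = (1400 + d)/(2*d) (m(d) = (1400 + d)/((2*d)) = (1400 + d)*(1/(2*d)) = (1400 + d)/(2*d))
(1702131 + 1166972)*(a(-1247) + m(-488)) = (1702131 + 1166972)*(-1247 + (½)*(1400 - 488)/(-488)) = 2869103*(-1247 + (½)*(-1/488)*912) = 2869103*(-1247 - 57/61) = 2869103*(-76124/61) = -218407596772/61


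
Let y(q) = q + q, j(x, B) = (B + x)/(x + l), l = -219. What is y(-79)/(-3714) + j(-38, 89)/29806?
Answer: 605056511/14224883694 ≈ 0.042535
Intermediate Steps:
j(x, B) = (B + x)/(-219 + x) (j(x, B) = (B + x)/(x - 219) = (B + x)/(-219 + x))
y(q) = 2*q
y(-79)/(-3714) + j(-38, 89)/29806 = (2*(-79))/(-3714) + ((89 - 38)/(-219 - 38))/29806 = -158*(-1/3714) + (51/(-257))*(1/29806) = 79/1857 - 1/257*51*(1/29806) = 79/1857 - 51/257*1/29806 = 79/1857 - 51/7660142 = 605056511/14224883694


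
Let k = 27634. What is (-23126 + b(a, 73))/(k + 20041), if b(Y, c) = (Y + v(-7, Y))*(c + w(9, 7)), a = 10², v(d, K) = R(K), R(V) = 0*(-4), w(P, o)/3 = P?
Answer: -13126/47675 ≈ -0.27532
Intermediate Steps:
w(P, o) = 3*P
R(V) = 0
v(d, K) = 0
a = 100
b(Y, c) = Y*(27 + c) (b(Y, c) = (Y + 0)*(c + 3*9) = Y*(c + 27) = Y*(27 + c))
(-23126 + b(a, 73))/(k + 20041) = (-23126 + 100*(27 + 73))/(27634 + 20041) = (-23126 + 100*100)/47675 = (-23126 + 10000)*(1/47675) = -13126*1/47675 = -13126/47675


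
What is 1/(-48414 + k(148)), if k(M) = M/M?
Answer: -1/48413 ≈ -2.0656e-5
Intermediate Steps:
k(M) = 1
1/(-48414 + k(148)) = 1/(-48414 + 1) = 1/(-48413) = -1/48413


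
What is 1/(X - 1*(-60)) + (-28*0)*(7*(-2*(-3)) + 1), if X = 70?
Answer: 1/130 ≈ 0.0076923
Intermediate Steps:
1/(X - 1*(-60)) + (-28*0)*(7*(-2*(-3)) + 1) = 1/(70 - 1*(-60)) + (-28*0)*(7*(-2*(-3)) + 1) = 1/(70 + 60) + 0*(7*6 + 1) = 1/130 + 0*(42 + 1) = 1/130 + 0*43 = 1/130 + 0 = 1/130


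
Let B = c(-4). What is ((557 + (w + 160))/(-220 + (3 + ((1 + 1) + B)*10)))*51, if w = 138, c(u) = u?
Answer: -14535/79 ≈ -183.99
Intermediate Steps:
B = -4
((557 + (w + 160))/(-220 + (3 + ((1 + 1) + B)*10)))*51 = ((557 + (138 + 160))/(-220 + (3 + ((1 + 1) - 4)*10)))*51 = ((557 + 298)/(-220 + (3 + (2 - 4)*10)))*51 = (855/(-220 + (3 - 2*10)))*51 = (855/(-220 + (3 - 20)))*51 = (855/(-220 - 17))*51 = (855/(-237))*51 = (855*(-1/237))*51 = -285/79*51 = -14535/79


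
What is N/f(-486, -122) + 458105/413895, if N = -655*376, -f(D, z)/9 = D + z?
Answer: -828560917/18873612 ≈ -43.901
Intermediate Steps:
f(D, z) = -9*D - 9*z (f(D, z) = -9*(D + z) = -9*D - 9*z)
N = -246280
N/f(-486, -122) + 458105/413895 = -246280/(-9*(-486) - 9*(-122)) + 458105/413895 = -246280/(4374 + 1098) + 458105*(1/413895) = -246280/5472 + 91621/82779 = -246280*1/5472 + 91621/82779 = -30785/684 + 91621/82779 = -828560917/18873612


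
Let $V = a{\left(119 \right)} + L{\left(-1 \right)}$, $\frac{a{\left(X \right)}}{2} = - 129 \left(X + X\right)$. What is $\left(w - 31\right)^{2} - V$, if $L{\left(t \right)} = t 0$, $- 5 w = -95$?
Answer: $61548$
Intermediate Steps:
$a{\left(X \right)} = - 516 X$ ($a{\left(X \right)} = 2 \left(- 129 \left(X + X\right)\right) = 2 \left(- 129 \cdot 2 X\right) = 2 \left(- 258 X\right) = - 516 X$)
$w = 19$ ($w = \left(- \frac{1}{5}\right) \left(-95\right) = 19$)
$L{\left(t \right)} = 0$
$V = -61404$ ($V = \left(-516\right) 119 + 0 = -61404 + 0 = -61404$)
$\left(w - 31\right)^{2} - V = \left(19 - 31\right)^{2} - -61404 = \left(-12\right)^{2} + 61404 = 144 + 61404 = 61548$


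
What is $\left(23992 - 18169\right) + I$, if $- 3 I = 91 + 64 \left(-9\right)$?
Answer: $\frac{17954}{3} \approx 5984.7$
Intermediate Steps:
$I = \frac{485}{3}$ ($I = - \frac{91 + 64 \left(-9\right)}{3} = - \frac{91 - 576}{3} = \left(- \frac{1}{3}\right) \left(-485\right) = \frac{485}{3} \approx 161.67$)
$\left(23992 - 18169\right) + I = \left(23992 - 18169\right) + \frac{485}{3} = 5823 + \frac{485}{3} = \frac{17954}{3}$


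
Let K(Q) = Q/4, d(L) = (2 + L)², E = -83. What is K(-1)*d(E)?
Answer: -6561/4 ≈ -1640.3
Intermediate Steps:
K(Q) = Q/4 (K(Q) = Q*(¼) = Q/4)
K(-1)*d(E) = ((¼)*(-1))*(2 - 83)² = -¼*(-81)² = -¼*6561 = -6561/4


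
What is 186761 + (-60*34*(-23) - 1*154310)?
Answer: 79371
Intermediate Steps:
186761 + (-60*34*(-23) - 1*154310) = 186761 + (-2040*(-23) - 154310) = 186761 + (46920 - 154310) = 186761 - 107390 = 79371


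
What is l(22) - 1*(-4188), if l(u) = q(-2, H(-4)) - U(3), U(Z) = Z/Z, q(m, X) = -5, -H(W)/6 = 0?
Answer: 4182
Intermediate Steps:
H(W) = 0 (H(W) = -6*0 = 0)
U(Z) = 1
l(u) = -6 (l(u) = -5 - 1*1 = -5 - 1 = -6)
l(22) - 1*(-4188) = -6 - 1*(-4188) = -6 + 4188 = 4182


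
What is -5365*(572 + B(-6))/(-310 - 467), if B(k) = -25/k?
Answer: 501265/126 ≈ 3978.3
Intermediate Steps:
-5365*(572 + B(-6))/(-310 - 467) = -5365*(572 - 25/(-6))/(-310 - 467) = -5365*(572 - 25*(-⅙))/(-777) = -5365*(572 + 25/6)*(-1)/777 = -18546805*(-1)/(6*777) = -5365*(-3457/4662) = 501265/126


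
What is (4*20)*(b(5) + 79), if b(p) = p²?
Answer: 8320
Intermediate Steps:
(4*20)*(b(5) + 79) = (4*20)*(5² + 79) = 80*(25 + 79) = 80*104 = 8320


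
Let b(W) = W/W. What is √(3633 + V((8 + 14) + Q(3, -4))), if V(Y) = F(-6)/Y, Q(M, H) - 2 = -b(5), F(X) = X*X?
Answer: √1922685/23 ≈ 60.287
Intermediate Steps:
b(W) = 1
F(X) = X²
Q(M, H) = 1 (Q(M, H) = 2 - 1*1 = 2 - 1 = 1)
V(Y) = 36/Y (V(Y) = (-6)²/Y = 36/Y)
√(3633 + V((8 + 14) + Q(3, -4))) = √(3633 + 36/((8 + 14) + 1)) = √(3633 + 36/(22 + 1)) = √(3633 + 36/23) = √(83595/23) = √1922685/23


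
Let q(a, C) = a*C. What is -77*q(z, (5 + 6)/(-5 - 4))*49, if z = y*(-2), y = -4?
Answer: 332024/9 ≈ 36892.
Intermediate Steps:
z = 8 (z = -4*(-2) = 8)
q(a, C) = C*a
-77*q(z, (5 + 6)/(-5 - 4))*49 = -77*(5 + 6)/(-5 - 4)*8*49 = -77*11/(-9)*8*49 = -77*11*(-⅑)*8*49 = -(-847)*8/9*49 = -77*(-88/9)*49 = (6776/9)*49 = 332024/9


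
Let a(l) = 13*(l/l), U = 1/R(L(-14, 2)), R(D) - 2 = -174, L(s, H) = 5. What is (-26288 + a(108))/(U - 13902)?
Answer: 903860/478229 ≈ 1.8900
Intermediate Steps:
R(D) = -172 (R(D) = 2 - 174 = -172)
U = -1/172 (U = 1/(-172) = -1/172 ≈ -0.0058140)
a(l) = 13 (a(l) = 13*1 = 13)
(-26288 + a(108))/(U - 13902) = (-26288 + 13)/(-1/172 - 13902) = -26275/(-2391145/172) = -26275*(-172/2391145) = 903860/478229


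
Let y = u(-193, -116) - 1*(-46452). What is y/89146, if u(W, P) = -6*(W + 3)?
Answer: 23796/44573 ≈ 0.53387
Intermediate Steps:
u(W, P) = -18 - 6*W (u(W, P) = -6*(3 + W) = -18 - 6*W)
y = 47592 (y = (-18 - 6*(-193)) - 1*(-46452) = (-18 + 1158) + 46452 = 1140 + 46452 = 47592)
y/89146 = 47592/89146 = 47592*(1/89146) = 23796/44573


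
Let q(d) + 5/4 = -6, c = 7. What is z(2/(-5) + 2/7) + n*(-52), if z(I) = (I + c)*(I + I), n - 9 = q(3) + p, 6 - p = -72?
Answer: -5082003/1225 ≈ -4148.6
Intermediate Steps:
q(d) = -29/4 (q(d) = -5/4 - 6 = -29/4)
p = 78 (p = 6 - 1*(-72) = 6 + 72 = 78)
n = 319/4 (n = 9 + (-29/4 + 78) = 9 + 283/4 = 319/4 ≈ 79.750)
z(I) = 2*I*(7 + I) (z(I) = (I + 7)*(I + I) = (7 + I)*(2*I) = 2*I*(7 + I))
z(2/(-5) + 2/7) + n*(-52) = 2*(2/(-5) + 2/7)*(7 + (2/(-5) + 2/7)) + (319/4)*(-52) = 2*(2*(-⅕) + 2*(⅐))*(7 + (2*(-⅕) + 2*(⅐))) - 4147 = 2*(-⅖ + 2/7)*(7 + (-⅖ + 2/7)) - 4147 = 2*(-4/35)*(7 - 4/35) - 4147 = 2*(-4/35)*(241/35) - 4147 = -1928/1225 - 4147 = -5082003/1225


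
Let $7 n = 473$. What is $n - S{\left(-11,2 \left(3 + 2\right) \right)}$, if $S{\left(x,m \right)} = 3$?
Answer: $\frac{452}{7} \approx 64.571$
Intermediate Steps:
$n = \frac{473}{7}$ ($n = \frac{1}{7} \cdot 473 = \frac{473}{7} \approx 67.571$)
$n - S{\left(-11,2 \left(3 + 2\right) \right)} = \frac{473}{7} - 3 = \frac{452}{7}$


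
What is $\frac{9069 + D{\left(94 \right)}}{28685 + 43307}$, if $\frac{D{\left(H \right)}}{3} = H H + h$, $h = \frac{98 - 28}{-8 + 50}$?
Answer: $\frac{17791}{35996} \approx 0.49425$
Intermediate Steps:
$h = \frac{5}{3}$ ($h = \frac{70}{42} = 70 \cdot \frac{1}{42} = \frac{5}{3} \approx 1.6667$)
$D{\left(H \right)} = 5 + 3 H^{2}$ ($D{\left(H \right)} = 3 \left(H H + \frac{5}{3}\right) = 3 \left(H^{2} + \frac{5}{3}\right) = 3 \left(\frac{5}{3} + H^{2}\right) = 5 + 3 H^{2}$)
$\frac{9069 + D{\left(94 \right)}}{28685 + 43307} = \frac{9069 + \left(5 + 3 \cdot 94^{2}\right)}{28685 + 43307} = \frac{9069 + \left(5 + 3 \cdot 8836\right)}{71992} = \left(9069 + \left(5 + 26508\right)\right) \frac{1}{71992} = \left(9069 + 26513\right) \frac{1}{71992} = 35582 \cdot \frac{1}{71992} = \frac{17791}{35996}$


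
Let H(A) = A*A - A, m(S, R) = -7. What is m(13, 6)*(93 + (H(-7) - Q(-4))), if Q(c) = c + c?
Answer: -1099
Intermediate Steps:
Q(c) = 2*c
H(A) = A**2 - A
m(13, 6)*(93 + (H(-7) - Q(-4))) = -7*(93 + (-7*(-1 - 7) - 2*(-4))) = -7*(93 + (-7*(-8) - 1*(-8))) = -7*(93 + (56 + 8)) = -7*(93 + 64) = -7*157 = -1099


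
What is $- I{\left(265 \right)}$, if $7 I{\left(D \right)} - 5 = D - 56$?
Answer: $- \frac{214}{7} \approx -30.571$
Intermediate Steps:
$I{\left(D \right)} = - \frac{51}{7} + \frac{D}{7}$ ($I{\left(D \right)} = \frac{5}{7} + \frac{D - 56}{7} = \frac{5}{7} + \frac{-56 + D}{7} = \frac{5}{7} + \left(-8 + \frac{D}{7}\right) = - \frac{51}{7} + \frac{D}{7}$)
$- I{\left(265 \right)} = - (- \frac{51}{7} + \frac{1}{7} \cdot 265) = - (- \frac{51}{7} + \frac{265}{7}) = \left(-1\right) \frac{214}{7} = - \frac{214}{7}$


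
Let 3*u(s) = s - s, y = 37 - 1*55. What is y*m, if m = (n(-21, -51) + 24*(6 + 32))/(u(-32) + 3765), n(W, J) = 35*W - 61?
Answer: -696/1255 ≈ -0.55458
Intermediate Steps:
y = -18 (y = 37 - 55 = -18)
u(s) = 0 (u(s) = (s - s)/3 = (⅓)*0 = 0)
n(W, J) = -61 + 35*W
m = 116/3765 (m = ((-61 + 35*(-21)) + 24*(6 + 32))/(0 + 3765) = ((-61 - 735) + 24*38)/3765 = (-796 + 912)*(1/3765) = 116*(1/3765) = 116/3765 ≈ 0.030810)
y*m = -18*116/3765 = -696/1255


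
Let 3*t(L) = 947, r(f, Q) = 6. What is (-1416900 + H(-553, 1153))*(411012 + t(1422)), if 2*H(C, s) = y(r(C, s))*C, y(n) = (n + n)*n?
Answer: -590998882088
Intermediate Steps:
y(n) = 2*n² (y(n) = (2*n)*n = 2*n²)
H(C, s) = 36*C (H(C, s) = ((2*6²)*C)/2 = ((2*36)*C)/2 = (72*C)/2 = 36*C)
t(L) = 947/3 (t(L) = (⅓)*947 = 947/3)
(-1416900 + H(-553, 1153))*(411012 + t(1422)) = (-1416900 + 36*(-553))*(411012 + 947/3) = (-1416900 - 19908)*(1233983/3) = -1436808*1233983/3 = -590998882088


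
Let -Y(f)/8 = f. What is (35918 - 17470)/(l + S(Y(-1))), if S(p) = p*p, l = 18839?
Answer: 18448/18903 ≈ 0.97593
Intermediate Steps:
Y(f) = -8*f
S(p) = p²
(35918 - 17470)/(l + S(Y(-1))) = (35918 - 17470)/(18839 + (-8*(-1))²) = 18448/(18839 + 8²) = 18448/(18839 + 64) = 18448/18903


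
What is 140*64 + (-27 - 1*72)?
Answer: 8861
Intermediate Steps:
140*64 + (-27 - 1*72) = 8960 + (-27 - 72) = 8960 - 99 = 8861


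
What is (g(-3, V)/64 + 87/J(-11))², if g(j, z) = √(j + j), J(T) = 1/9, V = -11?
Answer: (50112 + I*√6)²/4096 ≈ 6.1309e+5 + 59.936*I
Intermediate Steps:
J(T) = ⅑
g(j, z) = √2*√j (g(j, z) = √(2*j) = √2*√j)
(g(-3, V)/64 + 87/J(-11))² = ((√2*√(-3))/64 + 87/(⅑))² = ((√2*(I*√3))*(1/64) + 87*9)² = ((I*√6)*(1/64) + 783)² = (I*√6/64 + 783)² = (783 + I*√6/64)²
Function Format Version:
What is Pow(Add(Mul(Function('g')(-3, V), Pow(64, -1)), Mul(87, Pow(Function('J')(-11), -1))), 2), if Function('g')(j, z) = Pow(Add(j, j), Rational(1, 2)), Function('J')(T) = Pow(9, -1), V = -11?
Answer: Mul(Rational(1, 4096), Pow(Add(50112, Mul(I, Pow(6, Rational(1, 2)))), 2)) ≈ Add(6.1309e+5, Mul(59.936, I))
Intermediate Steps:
Function('J')(T) = Rational(1, 9)
Function('g')(j, z) = Mul(Pow(2, Rational(1, 2)), Pow(j, Rational(1, 2))) (Function('g')(j, z) = Pow(Mul(2, j), Rational(1, 2)) = Mul(Pow(2, Rational(1, 2)), Pow(j, Rational(1, 2))))
Pow(Add(Mul(Function('g')(-3, V), Pow(64, -1)), Mul(87, Pow(Function('J')(-11), -1))), 2) = Pow(Add(Mul(Mul(Pow(2, Rational(1, 2)), Pow(-3, Rational(1, 2))), Pow(64, -1)), Mul(87, Pow(Rational(1, 9), -1))), 2) = Pow(Add(Mul(Mul(Pow(2, Rational(1, 2)), Mul(I, Pow(3, Rational(1, 2)))), Rational(1, 64)), Mul(87, 9)), 2) = Pow(Add(Mul(Mul(I, Pow(6, Rational(1, 2))), Rational(1, 64)), 783), 2) = Pow(Add(Mul(Rational(1, 64), I, Pow(6, Rational(1, 2))), 783), 2) = Pow(Add(783, Mul(Rational(1, 64), I, Pow(6, Rational(1, 2)))), 2)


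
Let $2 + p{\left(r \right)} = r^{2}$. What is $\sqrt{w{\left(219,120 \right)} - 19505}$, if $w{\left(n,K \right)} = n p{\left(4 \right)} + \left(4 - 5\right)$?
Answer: $2 i \sqrt{4110} \approx 128.22 i$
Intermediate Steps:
$p{\left(r \right)} = -2 + r^{2}$
$w{\left(n,K \right)} = -1 + 14 n$ ($w{\left(n,K \right)} = n \left(-2 + 4^{2}\right) + \left(4 - 5\right) = n \left(-2 + 16\right) + \left(4 - 5\right) = n 14 - 1 = 14 n - 1 = -1 + 14 n$)
$\sqrt{w{\left(219,120 \right)} - 19505} = \sqrt{\left(-1 + 14 \cdot 219\right) - 19505} = \sqrt{\left(-1 + 3066\right) - 19505} = \sqrt{3065 - 19505} = \sqrt{-16440} = 2 i \sqrt{4110}$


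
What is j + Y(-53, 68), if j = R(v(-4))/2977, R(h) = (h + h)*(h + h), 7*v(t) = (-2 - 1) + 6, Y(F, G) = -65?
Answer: -9481709/145873 ≈ -65.000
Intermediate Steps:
v(t) = 3/7 (v(t) = ((-2 - 1) + 6)/7 = (-3 + 6)/7 = (1/7)*3 = 3/7)
R(h) = 4*h**2 (R(h) = (2*h)*(2*h) = 4*h**2)
j = 36/145873 (j = (4*(3/7)**2)/2977 = (4*(9/49))*(1/2977) = (36/49)*(1/2977) = 36/145873 ≈ 0.00024679)
j + Y(-53, 68) = 36/145873 - 65 = -9481709/145873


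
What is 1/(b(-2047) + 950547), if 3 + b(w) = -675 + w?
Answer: 1/947822 ≈ 1.0551e-6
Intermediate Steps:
b(w) = -678 + w (b(w) = -3 + (-675 + w) = -678 + w)
1/(b(-2047) + 950547) = 1/((-678 - 2047) + 950547) = 1/(-2725 + 950547) = 1/947822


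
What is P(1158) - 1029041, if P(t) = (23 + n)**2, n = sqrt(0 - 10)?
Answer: -1028522 + 46*I*sqrt(10) ≈ -1.0285e+6 + 145.46*I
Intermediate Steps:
n = I*sqrt(10) (n = sqrt(-10) = I*sqrt(10) ≈ 3.1623*I)
P(t) = (23 + I*sqrt(10))**2
P(1158) - 1029041 = (23 + I*sqrt(10))**2 - 1029041 = -1029041 + (23 + I*sqrt(10))**2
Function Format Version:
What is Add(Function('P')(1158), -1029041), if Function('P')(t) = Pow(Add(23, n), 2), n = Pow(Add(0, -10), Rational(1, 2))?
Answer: Add(-1028522, Mul(46, I, Pow(10, Rational(1, 2)))) ≈ Add(-1.0285e+6, Mul(145.46, I))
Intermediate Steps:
n = Mul(I, Pow(10, Rational(1, 2))) (n = Pow(-10, Rational(1, 2)) = Mul(I, Pow(10, Rational(1, 2))) ≈ Mul(3.1623, I))
Function('P')(t) = Pow(Add(23, Mul(I, Pow(10, Rational(1, 2)))), 2)
Add(Function('P')(1158), -1029041) = Add(Pow(Add(23, Mul(I, Pow(10, Rational(1, 2)))), 2), -1029041) = Add(-1029041, Pow(Add(23, Mul(I, Pow(10, Rational(1, 2)))), 2))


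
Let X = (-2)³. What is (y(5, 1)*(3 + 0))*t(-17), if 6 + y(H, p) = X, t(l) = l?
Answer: 714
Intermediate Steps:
X = -8
y(H, p) = -14 (y(H, p) = -6 - 8 = -14)
(y(5, 1)*(3 + 0))*t(-17) = -14*(3 + 0)*(-17) = -14*3*(-17) = -42*(-17) = 714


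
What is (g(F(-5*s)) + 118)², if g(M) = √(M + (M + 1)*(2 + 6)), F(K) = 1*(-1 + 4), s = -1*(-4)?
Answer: (118 + √35)² ≈ 15355.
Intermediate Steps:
s = 4
F(K) = 3 (F(K) = 1*3 = 3)
g(M) = √(8 + 9*M) (g(M) = √(M + (1 + M)*8) = √(M + (8 + 8*M)) = √(8 + 9*M))
(g(F(-5*s)) + 118)² = (√(8 + 9*3) + 118)² = (√(8 + 27) + 118)² = (√35 + 118)² = (118 + √35)²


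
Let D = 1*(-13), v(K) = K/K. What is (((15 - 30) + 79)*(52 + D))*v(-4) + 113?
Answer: 2609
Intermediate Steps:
v(K) = 1
D = -13
(((15 - 30) + 79)*(52 + D))*v(-4) + 113 = (((15 - 30) + 79)*(52 - 13))*1 + 113 = ((-15 + 79)*39)*1 + 113 = (64*39)*1 + 113 = 2496*1 + 113 = 2496 + 113 = 2609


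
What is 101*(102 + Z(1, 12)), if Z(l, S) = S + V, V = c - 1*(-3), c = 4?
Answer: 12221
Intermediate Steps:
V = 7 (V = 4 - 1*(-3) = 4 + 3 = 7)
Z(l, S) = 7 + S (Z(l, S) = S + 7 = 7 + S)
101*(102 + Z(1, 12)) = 101*(102 + (7 + 12)) = 101*(102 + 19) = 101*121 = 12221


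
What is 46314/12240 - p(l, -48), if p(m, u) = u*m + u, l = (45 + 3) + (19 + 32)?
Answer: 3266573/680 ≈ 4803.8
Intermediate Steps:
l = 99 (l = 48 + 51 = 99)
p(m, u) = u + m*u (p(m, u) = m*u + u = u + m*u)
46314/12240 - p(l, -48) = 46314/12240 - (-48)*(1 + 99) = 46314*(1/12240) - (-48)*100 = 2573/680 - 1*(-4800) = 2573/680 + 4800 = 3266573/680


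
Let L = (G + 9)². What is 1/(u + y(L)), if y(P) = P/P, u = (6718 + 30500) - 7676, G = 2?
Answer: 1/29543 ≈ 3.3849e-5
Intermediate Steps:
L = 121 (L = (2 + 9)² = 11² = 121)
u = 29542 (u = 37218 - 7676 = 29542)
y(P) = 1
1/(u + y(L)) = 1/(29542 + 1) = 1/29543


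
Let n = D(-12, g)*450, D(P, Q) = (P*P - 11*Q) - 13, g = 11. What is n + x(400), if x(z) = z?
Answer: 4900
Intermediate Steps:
D(P, Q) = -13 + P**2 - 11*Q (D(P, Q) = (P**2 - 11*Q) - 13 = -13 + P**2 - 11*Q)
n = 4500 (n = (-13 + (-12)**2 - 11*11)*450 = (-13 + 144 - 121)*450 = 10*450 = 4500)
n + x(400) = 4500 + 400 = 4900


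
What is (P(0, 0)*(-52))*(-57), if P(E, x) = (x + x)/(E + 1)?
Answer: 0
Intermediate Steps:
P(E, x) = 2*x/(1 + E) (P(E, x) = (2*x)/(1 + E) = 2*x/(1 + E))
(P(0, 0)*(-52))*(-57) = ((2*0/(1 + 0))*(-52))*(-57) = ((2*0/1)*(-52))*(-57) = ((2*0*1)*(-52))*(-57) = (0*(-52))*(-57) = 0*(-57) = 0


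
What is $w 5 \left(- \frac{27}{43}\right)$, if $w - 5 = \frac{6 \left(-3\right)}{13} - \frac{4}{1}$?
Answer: $\frac{675}{559} \approx 1.2075$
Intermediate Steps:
$w = - \frac{5}{13}$ ($w = 5 - \left(4 - \frac{6 \left(-3\right)}{13}\right) = 5 - \frac{70}{13} = - \frac{5}{13} \approx -0.38462$)
$w 5 \left(- \frac{27}{43}\right) = \left(- \frac{5}{13}\right) 5 \left(- \frac{27}{43}\right) = - \frac{25 \left(\left(-27\right) \frac{1}{43}\right)}{13} = \left(- \frac{25}{13}\right) \left(- \frac{27}{43}\right) = \frac{675}{559}$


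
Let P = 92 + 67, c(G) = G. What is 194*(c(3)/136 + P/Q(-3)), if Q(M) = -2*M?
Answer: 349879/68 ≈ 5145.3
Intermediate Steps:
P = 159
194*(c(3)/136 + P/Q(-3)) = 194*(3/136 + 159/((-2*(-3)))) = 194*(3*(1/136) + 159/6) = 194*(3/136 + 159*(⅙)) = 194*(3/136 + 53/2) = 194*(3607/136) = 349879/68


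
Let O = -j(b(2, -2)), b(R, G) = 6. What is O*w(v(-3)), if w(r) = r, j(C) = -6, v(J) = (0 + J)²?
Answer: 54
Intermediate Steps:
v(J) = J²
O = 6 (O = -1*(-6) = 6)
O*w(v(-3)) = 6*(-3)² = 6*9 = 54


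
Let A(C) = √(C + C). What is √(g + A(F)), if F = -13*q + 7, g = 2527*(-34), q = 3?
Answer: √(-85918 + 8*I) ≈ 0.014 + 293.12*I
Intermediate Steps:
g = -85918
F = -32 (F = -13*3 + 7 = -39 + 7 = -32)
A(C) = √2*√C (A(C) = √(2*C) = √2*√C)
√(g + A(F)) = √(-85918 + √2*√(-32)) = √(-85918 + √2*(4*I*√2)) = √(-85918 + 8*I)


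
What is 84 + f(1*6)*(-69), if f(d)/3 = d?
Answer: -1158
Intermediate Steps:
f(d) = 3*d
84 + f(1*6)*(-69) = 84 + (3*(1*6))*(-69) = 84 + (3*6)*(-69) = 84 + 18*(-69) = 84 - 1242 = -1158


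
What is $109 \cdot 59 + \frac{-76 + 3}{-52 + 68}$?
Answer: $\frac{102823}{16} \approx 6426.4$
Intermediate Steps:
$109 \cdot 59 + \frac{-76 + 3}{-52 + 68} = 6431 - \frac{73}{16} = \frac{102823}{16}$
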